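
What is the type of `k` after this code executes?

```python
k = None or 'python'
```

'or' with None returns the other value ('python', str)

str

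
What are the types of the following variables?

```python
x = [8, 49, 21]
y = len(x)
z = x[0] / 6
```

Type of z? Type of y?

int / int returns float; len() returns int

float, int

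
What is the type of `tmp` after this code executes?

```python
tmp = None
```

None has type NoneType

NoneType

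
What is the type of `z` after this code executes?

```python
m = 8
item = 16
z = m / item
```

int / int always returns float in Python 3 (8 / 16 = 0.5)

float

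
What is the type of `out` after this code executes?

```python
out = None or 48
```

'or' with None returns the other value (48, int)

int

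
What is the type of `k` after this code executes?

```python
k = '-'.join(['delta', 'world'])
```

str.join() returns str

str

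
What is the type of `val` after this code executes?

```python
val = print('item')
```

print() returns None

NoneType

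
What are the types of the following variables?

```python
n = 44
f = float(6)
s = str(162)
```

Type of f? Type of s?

f is float; s is str

float, str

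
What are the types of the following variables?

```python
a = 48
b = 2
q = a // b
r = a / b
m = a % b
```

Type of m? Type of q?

int % int returns int; int // int returns int

int, int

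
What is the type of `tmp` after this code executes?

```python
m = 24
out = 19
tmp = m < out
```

Comparison operators return bool

bool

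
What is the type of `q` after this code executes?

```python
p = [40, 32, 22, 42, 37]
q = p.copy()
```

list.copy() returns list

list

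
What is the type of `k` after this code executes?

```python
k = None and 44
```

'and' returns first falsy value (None)

NoneType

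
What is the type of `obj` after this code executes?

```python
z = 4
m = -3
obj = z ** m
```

int ** negative int returns float

float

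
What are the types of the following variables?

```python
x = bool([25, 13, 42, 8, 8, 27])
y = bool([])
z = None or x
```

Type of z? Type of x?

None or <bool> returns the bool; bool() returns bool

bool, bool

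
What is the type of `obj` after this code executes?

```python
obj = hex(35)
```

hex() returns str representation

str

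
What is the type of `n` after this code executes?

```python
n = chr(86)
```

chr() returns str (single character)

str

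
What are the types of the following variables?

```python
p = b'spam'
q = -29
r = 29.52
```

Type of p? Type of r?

p is bytes; r is float

bytes, float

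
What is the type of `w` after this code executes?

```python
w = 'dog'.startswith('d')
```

str.startswith() returns bool

bool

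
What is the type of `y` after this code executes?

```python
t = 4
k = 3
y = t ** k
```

int ** positive int returns int (4 ** 3 = 64)

int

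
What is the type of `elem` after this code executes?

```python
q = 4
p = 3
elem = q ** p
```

int ** positive int returns int (4 ** 3 = 64)

int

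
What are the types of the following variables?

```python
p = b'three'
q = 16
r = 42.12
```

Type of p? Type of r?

p is bytes; r is float

bytes, float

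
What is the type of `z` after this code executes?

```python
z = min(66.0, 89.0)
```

min() of floats returns float

float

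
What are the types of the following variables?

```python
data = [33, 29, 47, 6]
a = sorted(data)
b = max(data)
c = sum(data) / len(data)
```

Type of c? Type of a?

int / int returns float; sorted() returns list

float, list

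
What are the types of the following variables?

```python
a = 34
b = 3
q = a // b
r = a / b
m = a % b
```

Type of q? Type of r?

int // int returns int; int / int returns float

int, float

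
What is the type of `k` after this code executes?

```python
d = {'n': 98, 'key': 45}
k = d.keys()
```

.keys() returns a dict_keys view object

dict_keys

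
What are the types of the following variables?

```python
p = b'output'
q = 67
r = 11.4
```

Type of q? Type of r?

q is int; r is float

int, float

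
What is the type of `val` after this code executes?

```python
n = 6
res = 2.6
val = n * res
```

int * float returns float (6 * 2.6 = 15.6)

float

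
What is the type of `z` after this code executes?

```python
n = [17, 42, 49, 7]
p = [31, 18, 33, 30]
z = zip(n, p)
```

zip() returns a zip iterator object

zip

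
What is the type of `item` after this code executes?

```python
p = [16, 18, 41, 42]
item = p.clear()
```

list.clear() returns None

NoneType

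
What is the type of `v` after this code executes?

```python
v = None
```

None has type NoneType

NoneType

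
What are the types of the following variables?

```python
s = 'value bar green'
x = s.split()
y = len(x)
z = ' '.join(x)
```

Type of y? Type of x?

len() returns int; str.split() returns list

int, list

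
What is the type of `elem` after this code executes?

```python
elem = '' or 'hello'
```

'or' returns first truthy value ('hello', which is str)

str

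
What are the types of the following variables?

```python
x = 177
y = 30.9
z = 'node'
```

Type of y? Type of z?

y is float; z is str

float, str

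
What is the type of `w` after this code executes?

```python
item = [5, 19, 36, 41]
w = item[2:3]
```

Slicing a list always returns a list

list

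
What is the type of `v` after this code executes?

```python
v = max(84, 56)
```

max() of ints returns int

int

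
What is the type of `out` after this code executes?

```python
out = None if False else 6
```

Ternary: condition is False, else branch (6) taken → int

int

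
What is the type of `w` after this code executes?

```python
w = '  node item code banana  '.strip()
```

str.strip() returns str

str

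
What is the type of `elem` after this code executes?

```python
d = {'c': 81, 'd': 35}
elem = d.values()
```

.values() returns a dict_values view object

dict_values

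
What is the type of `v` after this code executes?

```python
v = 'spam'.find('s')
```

str.find() returns int (index, or -1)

int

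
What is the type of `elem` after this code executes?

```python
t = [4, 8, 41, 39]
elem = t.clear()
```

list.clear() returns None

NoneType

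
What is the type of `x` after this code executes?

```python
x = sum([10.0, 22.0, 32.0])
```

sum() of floats returns float

float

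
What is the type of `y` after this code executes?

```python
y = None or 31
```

'or' with None returns the other value (31, int)

int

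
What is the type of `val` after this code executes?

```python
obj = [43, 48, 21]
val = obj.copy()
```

list.copy() returns list

list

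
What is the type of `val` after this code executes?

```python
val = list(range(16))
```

list(range(...)) returns list

list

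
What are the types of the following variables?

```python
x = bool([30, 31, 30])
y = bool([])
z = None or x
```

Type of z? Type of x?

None or <bool> returns the bool; bool() returns bool

bool, bool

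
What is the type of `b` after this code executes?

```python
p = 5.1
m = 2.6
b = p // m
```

float // float returns float (floor division preserves float type)

float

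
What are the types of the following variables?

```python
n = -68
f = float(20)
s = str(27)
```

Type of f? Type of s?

f is float; s is str

float, str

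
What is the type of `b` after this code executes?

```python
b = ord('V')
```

ord() returns int (Unicode code point)

int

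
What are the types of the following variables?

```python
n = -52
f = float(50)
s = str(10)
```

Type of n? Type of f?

n is int; f is float

int, float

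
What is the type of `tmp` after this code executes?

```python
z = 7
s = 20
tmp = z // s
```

int // int returns int (7 // 20 = 0)

int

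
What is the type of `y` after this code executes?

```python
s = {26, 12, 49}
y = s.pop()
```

Popping from a set of ints returns int

int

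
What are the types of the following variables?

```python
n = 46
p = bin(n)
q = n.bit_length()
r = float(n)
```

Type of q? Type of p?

int.bit_length() returns int; bin() returns str

int, str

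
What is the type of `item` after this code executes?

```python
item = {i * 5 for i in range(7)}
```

A set comprehension {expr for x in iterable} produces a set

set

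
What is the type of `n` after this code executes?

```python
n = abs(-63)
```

abs() of int returns int

int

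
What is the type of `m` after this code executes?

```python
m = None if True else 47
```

Ternary: condition is True, if branch (None) taken → NoneType

NoneType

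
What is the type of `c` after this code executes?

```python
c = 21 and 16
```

'and' returns the last value when all truthy (16, which is int)

int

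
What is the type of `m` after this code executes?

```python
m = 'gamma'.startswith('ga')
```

str.startswith() returns bool

bool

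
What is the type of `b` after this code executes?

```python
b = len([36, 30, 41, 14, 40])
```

len() always returns int

int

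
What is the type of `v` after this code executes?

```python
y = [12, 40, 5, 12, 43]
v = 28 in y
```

'in' operator returns bool

bool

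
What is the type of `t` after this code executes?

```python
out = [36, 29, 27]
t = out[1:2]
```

Slicing a list always returns a list

list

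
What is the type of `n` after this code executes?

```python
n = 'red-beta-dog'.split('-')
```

str.split() returns list

list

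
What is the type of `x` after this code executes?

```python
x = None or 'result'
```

'or' with None returns the other value ('result', str)

str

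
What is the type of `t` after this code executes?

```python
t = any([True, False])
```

any() returns bool

bool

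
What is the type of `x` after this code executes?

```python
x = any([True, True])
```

any() returns bool

bool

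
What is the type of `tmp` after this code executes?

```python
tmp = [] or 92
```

'or' returns first truthy value (92, which is int)

int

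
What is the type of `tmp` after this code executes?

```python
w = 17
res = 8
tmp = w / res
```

int / int always returns float in Python 3 (17 / 8 = 2.125)

float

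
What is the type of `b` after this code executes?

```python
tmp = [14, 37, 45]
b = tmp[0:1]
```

Slicing a list always returns a list

list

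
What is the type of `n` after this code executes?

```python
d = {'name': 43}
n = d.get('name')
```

dict.get() returns the value (int) when key is found

int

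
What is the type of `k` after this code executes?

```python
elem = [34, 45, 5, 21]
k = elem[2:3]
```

Slicing a list always returns a list

list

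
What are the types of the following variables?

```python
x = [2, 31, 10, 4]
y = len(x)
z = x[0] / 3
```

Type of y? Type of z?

len() returns int; int / int returns float

int, float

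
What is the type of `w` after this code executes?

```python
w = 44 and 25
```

'and' returns the last value when all truthy (25, which is int)

int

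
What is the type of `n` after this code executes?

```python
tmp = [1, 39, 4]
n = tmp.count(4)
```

list.count() returns int

int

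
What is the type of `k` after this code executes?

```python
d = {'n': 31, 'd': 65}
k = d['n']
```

Accessing dict[str, int] with key 'n' returns int value 31

int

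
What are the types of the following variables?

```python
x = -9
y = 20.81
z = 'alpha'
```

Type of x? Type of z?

x is int; z is str

int, str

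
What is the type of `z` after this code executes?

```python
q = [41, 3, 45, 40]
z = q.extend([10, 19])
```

list.extend() returns None

NoneType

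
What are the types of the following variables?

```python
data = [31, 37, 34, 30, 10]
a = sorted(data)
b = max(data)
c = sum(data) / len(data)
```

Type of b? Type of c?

max of ints returns int; int / int returns float

int, float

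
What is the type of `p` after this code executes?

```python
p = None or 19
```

'or' with None returns the other value (19, int)

int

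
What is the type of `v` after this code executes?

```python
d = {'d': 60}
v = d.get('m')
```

dict.get() returns None when key 'm' is not found and no default given

NoneType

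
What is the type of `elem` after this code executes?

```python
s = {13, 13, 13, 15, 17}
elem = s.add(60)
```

set.add() returns None (mutates in place)

NoneType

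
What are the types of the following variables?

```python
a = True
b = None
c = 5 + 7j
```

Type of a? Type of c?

a is bool; c is complex

bool, complex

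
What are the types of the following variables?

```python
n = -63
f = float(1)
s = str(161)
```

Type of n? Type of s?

n is int; s is str

int, str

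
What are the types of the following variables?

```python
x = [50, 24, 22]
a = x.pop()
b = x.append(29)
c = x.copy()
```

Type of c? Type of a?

list.copy() returns list; list.pop() returns the element (int)

list, int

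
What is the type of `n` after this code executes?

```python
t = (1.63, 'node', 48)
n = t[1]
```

Index 1 of tuple is 'node' which is str

str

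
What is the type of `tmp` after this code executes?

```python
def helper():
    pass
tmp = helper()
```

A function with no return statement returns None

NoneType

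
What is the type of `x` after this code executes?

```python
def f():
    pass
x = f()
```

A function with no return statement returns None

NoneType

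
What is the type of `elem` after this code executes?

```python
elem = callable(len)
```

callable() returns bool

bool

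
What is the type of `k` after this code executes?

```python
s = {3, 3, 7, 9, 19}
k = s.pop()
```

Popping from a set of ints returns int

int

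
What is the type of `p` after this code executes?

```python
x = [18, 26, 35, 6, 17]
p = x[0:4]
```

Slicing a list always returns a list

list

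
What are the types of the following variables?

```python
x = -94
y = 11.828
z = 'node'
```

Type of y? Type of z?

y is float; z is str

float, str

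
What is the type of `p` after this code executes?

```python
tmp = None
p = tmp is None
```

'is' comparison returns bool

bool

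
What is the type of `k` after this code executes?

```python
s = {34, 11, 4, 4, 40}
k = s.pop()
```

Popping from a set of ints returns int

int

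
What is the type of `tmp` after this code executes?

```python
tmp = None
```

None has type NoneType

NoneType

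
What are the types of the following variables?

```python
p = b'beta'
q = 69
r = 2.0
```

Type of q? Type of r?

q is int; r is float

int, float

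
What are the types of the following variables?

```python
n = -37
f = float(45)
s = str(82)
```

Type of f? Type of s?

f is float; s is str

float, str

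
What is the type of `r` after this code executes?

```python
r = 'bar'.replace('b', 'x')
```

str.replace() returns str

str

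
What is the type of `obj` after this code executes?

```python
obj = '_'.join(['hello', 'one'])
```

str.join() returns str

str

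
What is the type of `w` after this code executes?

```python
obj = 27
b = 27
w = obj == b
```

Equality comparison returns bool

bool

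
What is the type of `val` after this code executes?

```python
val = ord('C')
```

ord() returns int (Unicode code point)

int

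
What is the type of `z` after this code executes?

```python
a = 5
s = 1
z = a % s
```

int % int returns int (5 % 1 = 0)

int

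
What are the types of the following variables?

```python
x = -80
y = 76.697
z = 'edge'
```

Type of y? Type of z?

y is float; z is str

float, str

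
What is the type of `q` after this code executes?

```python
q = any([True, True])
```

any() returns bool

bool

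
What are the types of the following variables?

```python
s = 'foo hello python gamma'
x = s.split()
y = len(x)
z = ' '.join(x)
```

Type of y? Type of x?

len() returns int; str.split() returns list

int, list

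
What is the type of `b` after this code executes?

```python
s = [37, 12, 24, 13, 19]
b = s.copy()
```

list.copy() returns list

list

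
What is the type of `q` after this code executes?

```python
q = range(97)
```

range() returns a range object

range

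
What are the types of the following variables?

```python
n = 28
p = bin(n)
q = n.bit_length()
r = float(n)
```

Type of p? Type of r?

bin() returns str; float() returns float

str, float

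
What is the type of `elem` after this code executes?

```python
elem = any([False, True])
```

any() returns bool

bool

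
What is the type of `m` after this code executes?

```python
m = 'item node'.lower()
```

str.lower() returns str

str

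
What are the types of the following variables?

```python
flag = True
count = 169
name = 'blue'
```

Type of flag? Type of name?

flag is bool; name is str

bool, str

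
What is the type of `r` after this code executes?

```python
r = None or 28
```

'or' with None returns the other value (28, int)

int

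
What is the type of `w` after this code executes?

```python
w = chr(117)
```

chr() returns str (single character)

str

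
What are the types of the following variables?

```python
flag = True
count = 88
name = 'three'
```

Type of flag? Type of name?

flag is bool; name is str

bool, str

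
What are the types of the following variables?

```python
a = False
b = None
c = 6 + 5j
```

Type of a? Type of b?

a is bool; b is NoneType

bool, NoneType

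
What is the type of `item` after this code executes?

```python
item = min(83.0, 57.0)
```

min() of floats returns float

float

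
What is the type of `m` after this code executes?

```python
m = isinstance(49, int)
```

isinstance() returns bool

bool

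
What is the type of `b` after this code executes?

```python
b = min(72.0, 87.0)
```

min() of floats returns float

float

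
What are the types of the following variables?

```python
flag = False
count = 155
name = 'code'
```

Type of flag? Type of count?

flag is bool; count is int

bool, int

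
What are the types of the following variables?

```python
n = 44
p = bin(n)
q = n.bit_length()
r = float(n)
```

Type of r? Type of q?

float() returns float; int.bit_length() returns int

float, int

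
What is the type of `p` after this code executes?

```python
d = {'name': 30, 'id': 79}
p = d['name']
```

Accessing dict[str, int] with key 'name' returns int value 30

int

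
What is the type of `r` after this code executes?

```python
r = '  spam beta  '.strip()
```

str.strip() returns str

str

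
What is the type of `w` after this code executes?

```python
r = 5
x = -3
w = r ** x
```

int ** negative int returns float

float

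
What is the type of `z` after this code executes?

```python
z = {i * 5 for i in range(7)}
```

A set comprehension {expr for x in iterable} produces a set

set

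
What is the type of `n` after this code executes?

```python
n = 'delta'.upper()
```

str.upper() returns str

str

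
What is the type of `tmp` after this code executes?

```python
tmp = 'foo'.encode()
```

str.encode() returns bytes

bytes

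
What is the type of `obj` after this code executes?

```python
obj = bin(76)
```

bin() returns str representation

str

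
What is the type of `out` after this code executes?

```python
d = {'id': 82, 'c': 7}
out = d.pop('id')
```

dict.pop() returns the value (int)

int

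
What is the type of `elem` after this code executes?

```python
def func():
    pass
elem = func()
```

A function with no return statement returns None

NoneType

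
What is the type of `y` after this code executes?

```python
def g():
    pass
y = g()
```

A function with no return statement returns None

NoneType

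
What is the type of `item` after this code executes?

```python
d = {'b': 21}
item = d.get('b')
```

dict.get() returns the value (int) when key is found

int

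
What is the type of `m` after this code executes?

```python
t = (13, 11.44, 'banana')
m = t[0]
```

Index 0 of tuple is 13 which is int

int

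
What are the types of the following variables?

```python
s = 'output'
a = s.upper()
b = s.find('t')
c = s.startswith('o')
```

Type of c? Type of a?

str.startswith() returns bool; str.upper() returns str

bool, str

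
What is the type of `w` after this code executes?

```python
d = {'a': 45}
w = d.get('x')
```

dict.get() returns None when key 'x' is not found and no default given

NoneType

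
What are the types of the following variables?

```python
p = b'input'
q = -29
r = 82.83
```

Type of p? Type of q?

p is bytes; q is int

bytes, int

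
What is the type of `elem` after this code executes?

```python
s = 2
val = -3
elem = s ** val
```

int ** negative int returns float

float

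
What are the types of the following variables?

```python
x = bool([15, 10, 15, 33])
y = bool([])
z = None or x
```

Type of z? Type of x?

None or <bool> returns the bool; bool() returns bool

bool, bool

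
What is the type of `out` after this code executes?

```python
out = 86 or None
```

'or' returns first truthy value (86, int)

int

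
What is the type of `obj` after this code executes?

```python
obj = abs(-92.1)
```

abs() of float returns float

float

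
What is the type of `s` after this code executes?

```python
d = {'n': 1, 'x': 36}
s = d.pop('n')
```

dict.pop() returns the value (int)

int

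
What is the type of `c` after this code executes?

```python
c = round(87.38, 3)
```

round() with ndigits arg returns float

float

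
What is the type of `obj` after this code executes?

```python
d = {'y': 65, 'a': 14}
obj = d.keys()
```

.keys() returns a dict_keys view object

dict_keys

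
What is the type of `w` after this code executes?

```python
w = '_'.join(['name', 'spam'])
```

str.join() returns str

str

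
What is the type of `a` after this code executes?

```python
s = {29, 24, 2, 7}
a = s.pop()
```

Popping from a set of ints returns int

int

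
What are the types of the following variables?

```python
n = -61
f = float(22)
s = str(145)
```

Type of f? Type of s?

f is float; s is str

float, str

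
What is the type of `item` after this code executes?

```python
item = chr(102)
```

chr() returns str (single character)

str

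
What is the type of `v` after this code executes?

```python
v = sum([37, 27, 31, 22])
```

sum() of ints returns int

int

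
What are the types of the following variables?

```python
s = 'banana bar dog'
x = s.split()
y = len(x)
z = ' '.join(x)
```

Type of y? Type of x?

len() returns int; str.split() returns list

int, list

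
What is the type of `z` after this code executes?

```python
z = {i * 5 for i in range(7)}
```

A set comprehension {expr for x in iterable} produces a set

set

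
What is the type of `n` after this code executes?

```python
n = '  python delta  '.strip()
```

str.strip() returns str

str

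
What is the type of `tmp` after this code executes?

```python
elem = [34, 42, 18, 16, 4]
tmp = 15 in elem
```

'in' operator returns bool

bool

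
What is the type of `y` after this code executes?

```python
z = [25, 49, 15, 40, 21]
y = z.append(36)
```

list.append() returns None (mutates in place)

NoneType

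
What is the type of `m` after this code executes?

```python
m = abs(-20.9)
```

abs() of float returns float

float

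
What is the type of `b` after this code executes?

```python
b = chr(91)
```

chr() returns str (single character)

str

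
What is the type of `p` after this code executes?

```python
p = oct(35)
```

oct() returns str representation

str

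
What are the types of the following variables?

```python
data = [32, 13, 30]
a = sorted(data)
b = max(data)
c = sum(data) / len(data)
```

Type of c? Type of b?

int / int returns float; max of ints returns int

float, int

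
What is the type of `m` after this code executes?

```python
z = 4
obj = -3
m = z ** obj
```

int ** negative int returns float

float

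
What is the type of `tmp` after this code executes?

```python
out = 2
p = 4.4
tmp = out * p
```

int * float returns float (2 * 4.4 = 8.8)

float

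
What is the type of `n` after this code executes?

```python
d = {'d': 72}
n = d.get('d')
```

dict.get() returns the value (int) when key is found

int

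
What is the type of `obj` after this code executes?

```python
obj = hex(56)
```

hex() returns str representation

str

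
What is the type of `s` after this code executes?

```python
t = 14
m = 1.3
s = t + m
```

int + float returns float (14 + 1.3 = 15.3)

float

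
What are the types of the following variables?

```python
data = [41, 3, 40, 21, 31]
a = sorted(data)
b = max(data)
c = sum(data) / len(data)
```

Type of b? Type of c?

max of ints returns int; int / int returns float

int, float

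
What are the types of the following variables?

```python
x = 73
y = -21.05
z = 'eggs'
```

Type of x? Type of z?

x is int; z is str

int, str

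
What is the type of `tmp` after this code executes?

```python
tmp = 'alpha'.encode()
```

str.encode() returns bytes

bytes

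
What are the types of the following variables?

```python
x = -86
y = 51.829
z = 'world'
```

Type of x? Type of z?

x is int; z is str

int, str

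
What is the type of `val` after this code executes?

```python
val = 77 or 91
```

'or' returns the first truthy value (77, which is int)

int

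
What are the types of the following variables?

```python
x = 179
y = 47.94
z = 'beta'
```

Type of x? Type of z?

x is int; z is str

int, str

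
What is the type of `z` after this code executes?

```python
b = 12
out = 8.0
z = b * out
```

int * float returns float (12 * 8.0 = 96.0)

float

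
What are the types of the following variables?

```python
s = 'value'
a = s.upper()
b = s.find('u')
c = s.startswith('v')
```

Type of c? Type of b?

str.startswith() returns bool; str.find() returns int

bool, int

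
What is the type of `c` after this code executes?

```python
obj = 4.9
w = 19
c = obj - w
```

float - int returns float (4.9 - 19 = -14.1)

float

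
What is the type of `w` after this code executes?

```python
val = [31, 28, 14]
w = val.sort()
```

list.sort() returns None (sorts in place)

NoneType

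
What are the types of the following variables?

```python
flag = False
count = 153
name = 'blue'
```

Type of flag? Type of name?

flag is bool; name is str

bool, str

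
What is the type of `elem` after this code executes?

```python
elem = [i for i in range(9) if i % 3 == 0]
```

A list comprehension [...] produces a list

list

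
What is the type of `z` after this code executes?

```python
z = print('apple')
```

print() returns None

NoneType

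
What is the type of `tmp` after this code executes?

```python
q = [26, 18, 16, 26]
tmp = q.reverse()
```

list.reverse() returns None

NoneType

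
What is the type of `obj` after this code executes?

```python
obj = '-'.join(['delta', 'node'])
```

str.join() returns str

str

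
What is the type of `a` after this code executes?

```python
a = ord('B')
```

ord() returns int (Unicode code point)

int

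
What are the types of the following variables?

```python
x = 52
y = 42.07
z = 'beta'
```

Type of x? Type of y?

x is int; y is float

int, float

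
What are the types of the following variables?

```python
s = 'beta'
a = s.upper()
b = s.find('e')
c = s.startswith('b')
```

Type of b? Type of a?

str.find() returns int; str.upper() returns str

int, str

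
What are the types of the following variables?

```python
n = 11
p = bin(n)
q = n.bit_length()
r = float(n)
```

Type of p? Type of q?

bin() returns str; int.bit_length() returns int

str, int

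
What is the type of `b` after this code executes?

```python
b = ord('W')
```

ord() returns int (Unicode code point)

int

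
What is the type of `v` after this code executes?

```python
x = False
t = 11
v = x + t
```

bool + int returns int (False is 0, so 0 + 11 = 11)

int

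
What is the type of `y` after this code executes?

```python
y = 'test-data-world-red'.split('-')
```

str.split() returns list

list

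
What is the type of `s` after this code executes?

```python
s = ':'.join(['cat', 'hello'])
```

str.join() returns str

str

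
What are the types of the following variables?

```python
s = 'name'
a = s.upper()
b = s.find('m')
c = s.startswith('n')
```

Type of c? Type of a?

str.startswith() returns bool; str.upper() returns str

bool, str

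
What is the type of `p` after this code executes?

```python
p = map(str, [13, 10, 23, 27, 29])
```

map() returns a map iterator object

map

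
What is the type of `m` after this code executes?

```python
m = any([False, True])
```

any() returns bool

bool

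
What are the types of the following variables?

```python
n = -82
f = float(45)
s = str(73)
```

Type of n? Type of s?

n is int; s is str

int, str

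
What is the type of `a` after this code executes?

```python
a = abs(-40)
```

abs() of int returns int

int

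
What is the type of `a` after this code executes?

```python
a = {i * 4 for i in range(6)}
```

A set comprehension {expr for x in iterable} produces a set

set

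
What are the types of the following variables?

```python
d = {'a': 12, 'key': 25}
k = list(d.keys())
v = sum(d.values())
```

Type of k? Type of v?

list(...) returns list; sum of int values returns int

list, int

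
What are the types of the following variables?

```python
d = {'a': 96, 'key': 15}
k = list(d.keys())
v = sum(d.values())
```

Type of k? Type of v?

list(...) returns list; sum of int values returns int

list, int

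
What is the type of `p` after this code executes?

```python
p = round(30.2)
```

round() with no ndigits arg returns int

int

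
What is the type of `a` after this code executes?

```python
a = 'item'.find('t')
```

str.find() returns int (index, or -1)

int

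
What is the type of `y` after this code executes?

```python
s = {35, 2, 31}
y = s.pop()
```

Popping from a set of ints returns int

int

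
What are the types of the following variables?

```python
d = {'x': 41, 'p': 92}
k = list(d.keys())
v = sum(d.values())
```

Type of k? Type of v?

list(...) returns list; sum of int values returns int

list, int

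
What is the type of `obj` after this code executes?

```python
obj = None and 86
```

'and' returns first falsy value (None)

NoneType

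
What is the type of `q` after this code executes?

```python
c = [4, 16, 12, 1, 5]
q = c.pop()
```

list.pop() returns the popped element (int here)

int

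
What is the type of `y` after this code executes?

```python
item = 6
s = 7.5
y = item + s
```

int + float returns float (6 + 7.5 = 13.5)

float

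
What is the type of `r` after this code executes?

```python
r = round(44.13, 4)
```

round() with ndigits arg returns float

float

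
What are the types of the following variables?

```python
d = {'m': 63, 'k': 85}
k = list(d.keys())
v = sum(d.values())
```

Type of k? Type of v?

list(...) returns list; sum of int values returns int

list, int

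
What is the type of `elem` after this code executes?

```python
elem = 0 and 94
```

'and' returns the first falsy value (0, which is int)

int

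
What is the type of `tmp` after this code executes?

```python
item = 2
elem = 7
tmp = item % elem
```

int % int returns int (2 % 7 = 2)

int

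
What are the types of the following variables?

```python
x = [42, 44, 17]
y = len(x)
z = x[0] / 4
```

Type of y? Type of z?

len() returns int; int / int returns float

int, float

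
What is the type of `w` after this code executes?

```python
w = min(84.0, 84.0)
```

min() of floats returns float

float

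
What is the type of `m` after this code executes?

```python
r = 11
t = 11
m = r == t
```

Equality comparison returns bool

bool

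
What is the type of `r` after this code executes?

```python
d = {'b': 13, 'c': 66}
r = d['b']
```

Accessing dict[str, int] with key 'b' returns int value 13

int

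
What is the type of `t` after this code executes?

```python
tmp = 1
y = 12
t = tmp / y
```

int / int always returns float in Python 3 (1 / 12 = 0.0833333)

float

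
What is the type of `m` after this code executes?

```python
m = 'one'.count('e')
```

str.count() returns int

int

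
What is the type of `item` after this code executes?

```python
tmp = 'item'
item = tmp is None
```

'is' comparison returns bool

bool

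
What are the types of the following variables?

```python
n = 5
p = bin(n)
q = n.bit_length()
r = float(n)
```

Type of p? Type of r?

bin() returns str; float() returns float

str, float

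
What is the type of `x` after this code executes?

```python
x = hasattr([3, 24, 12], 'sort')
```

hasattr() returns bool

bool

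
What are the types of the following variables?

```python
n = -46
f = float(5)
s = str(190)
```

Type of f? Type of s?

f is float; s is str

float, str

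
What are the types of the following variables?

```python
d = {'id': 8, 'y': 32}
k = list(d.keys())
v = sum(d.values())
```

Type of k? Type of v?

list(...) returns list; sum of int values returns int

list, int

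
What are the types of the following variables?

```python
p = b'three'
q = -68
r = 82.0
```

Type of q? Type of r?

q is int; r is float

int, float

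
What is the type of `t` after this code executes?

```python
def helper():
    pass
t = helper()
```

A function with no return statement returns None

NoneType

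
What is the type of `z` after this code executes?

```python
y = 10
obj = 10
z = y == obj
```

Equality comparison returns bool

bool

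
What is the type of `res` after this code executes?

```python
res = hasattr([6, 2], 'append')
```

hasattr() returns bool

bool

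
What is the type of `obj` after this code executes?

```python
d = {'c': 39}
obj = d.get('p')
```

dict.get() returns None when key 'p' is not found and no default given

NoneType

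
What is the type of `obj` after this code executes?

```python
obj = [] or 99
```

'or' returns first truthy value (99, which is int)

int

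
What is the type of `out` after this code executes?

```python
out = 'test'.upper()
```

str.upper() returns str

str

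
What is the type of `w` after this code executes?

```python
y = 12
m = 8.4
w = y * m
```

int * float returns float (12 * 8.4 = 100.8)

float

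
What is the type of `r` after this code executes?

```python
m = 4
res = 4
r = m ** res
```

int ** positive int returns int (4 ** 4 = 256)

int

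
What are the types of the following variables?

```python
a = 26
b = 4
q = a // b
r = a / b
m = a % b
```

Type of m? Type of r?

int % int returns int; int / int returns float

int, float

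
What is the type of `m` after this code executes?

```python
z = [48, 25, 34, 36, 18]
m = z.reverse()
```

list.reverse() returns None

NoneType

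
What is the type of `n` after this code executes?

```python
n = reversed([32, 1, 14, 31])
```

reversed() on a list returns a list_reverseiterator

list_reverseiterator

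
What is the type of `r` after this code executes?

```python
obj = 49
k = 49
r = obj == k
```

Equality comparison returns bool

bool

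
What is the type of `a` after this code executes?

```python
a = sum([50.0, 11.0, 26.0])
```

sum() of floats returns float

float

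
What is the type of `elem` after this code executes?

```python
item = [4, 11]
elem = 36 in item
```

'in' operator returns bool

bool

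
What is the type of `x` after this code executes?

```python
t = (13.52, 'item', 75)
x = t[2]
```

Index 2 of tuple is 75 which is int

int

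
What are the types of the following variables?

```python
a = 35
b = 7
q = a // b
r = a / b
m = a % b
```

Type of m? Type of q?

int % int returns int; int // int returns int

int, int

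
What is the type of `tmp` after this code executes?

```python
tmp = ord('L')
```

ord() returns int (Unicode code point)

int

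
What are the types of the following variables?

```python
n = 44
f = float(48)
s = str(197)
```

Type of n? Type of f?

n is int; f is float

int, float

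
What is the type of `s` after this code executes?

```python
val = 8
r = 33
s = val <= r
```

Comparison operators return bool

bool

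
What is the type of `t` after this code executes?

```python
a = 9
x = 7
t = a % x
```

int % int returns int (9 % 7 = 2)

int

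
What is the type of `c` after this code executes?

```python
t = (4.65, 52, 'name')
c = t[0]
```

Index 0 of tuple is 4.65 which is float

float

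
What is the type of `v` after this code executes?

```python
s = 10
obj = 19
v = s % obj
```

int % int returns int (10 % 19 = 10)

int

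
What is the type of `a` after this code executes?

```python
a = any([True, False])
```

any() returns bool

bool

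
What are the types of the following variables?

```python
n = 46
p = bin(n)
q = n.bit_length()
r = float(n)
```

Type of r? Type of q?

float() returns float; int.bit_length() returns int

float, int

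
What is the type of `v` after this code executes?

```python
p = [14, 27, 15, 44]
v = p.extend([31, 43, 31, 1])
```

list.extend() returns None

NoneType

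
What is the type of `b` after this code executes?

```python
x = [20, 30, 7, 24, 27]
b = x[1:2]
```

Slicing a list always returns a list

list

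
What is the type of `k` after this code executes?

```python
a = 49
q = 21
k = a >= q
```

Comparison operators return bool

bool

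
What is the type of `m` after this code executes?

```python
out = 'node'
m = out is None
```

'is' comparison returns bool

bool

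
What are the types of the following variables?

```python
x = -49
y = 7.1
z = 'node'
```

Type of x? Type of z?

x is int; z is str

int, str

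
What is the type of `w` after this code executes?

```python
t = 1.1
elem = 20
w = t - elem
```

float - int returns float (1.1 - 20 = -18.9)

float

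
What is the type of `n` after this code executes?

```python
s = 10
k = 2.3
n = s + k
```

int + float returns float (10 + 2.3 = 12.3)

float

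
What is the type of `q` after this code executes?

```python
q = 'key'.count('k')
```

str.count() returns int

int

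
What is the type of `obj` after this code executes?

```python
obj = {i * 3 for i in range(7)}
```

A set comprehension {expr for x in iterable} produces a set

set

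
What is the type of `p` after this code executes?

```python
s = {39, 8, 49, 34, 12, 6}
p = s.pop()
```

Popping from a set of ints returns int

int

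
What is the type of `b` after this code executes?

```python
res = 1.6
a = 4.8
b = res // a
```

float // float returns float (floor division preserves float type)

float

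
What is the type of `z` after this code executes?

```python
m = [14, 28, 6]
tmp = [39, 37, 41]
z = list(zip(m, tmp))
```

list(zip(...)) returns a list of tuples

list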